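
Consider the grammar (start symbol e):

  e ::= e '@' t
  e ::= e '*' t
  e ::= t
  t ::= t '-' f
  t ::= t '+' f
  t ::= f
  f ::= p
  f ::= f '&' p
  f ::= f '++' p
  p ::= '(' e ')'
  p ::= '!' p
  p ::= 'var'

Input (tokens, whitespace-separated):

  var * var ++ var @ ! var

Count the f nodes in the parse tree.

[e [e [e [t [f [p var]]]] * [t [f [f [p var]] ++ [p var]]]] @ [t [f [p ! [p var]]]]]

4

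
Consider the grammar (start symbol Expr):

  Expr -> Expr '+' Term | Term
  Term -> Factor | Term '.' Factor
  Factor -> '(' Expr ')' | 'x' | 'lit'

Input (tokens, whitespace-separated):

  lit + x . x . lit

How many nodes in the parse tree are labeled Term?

4

[Expr [Expr [Term [Factor lit]]] + [Term [Term [Term [Factor x]] . [Factor x]] . [Factor lit]]]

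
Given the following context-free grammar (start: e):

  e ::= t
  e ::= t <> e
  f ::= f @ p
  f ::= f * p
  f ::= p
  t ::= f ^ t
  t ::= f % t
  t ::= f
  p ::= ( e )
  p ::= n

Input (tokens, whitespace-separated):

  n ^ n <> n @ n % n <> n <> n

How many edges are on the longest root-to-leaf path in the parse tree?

7

[e [t [f [p n]] ^ [t [f [p n]]]] <> [e [t [f [f [p n]] @ [p n]] % [t [f [p n]]]] <> [e [t [f [p n]]] <> [e [t [f [p n]]]]]]]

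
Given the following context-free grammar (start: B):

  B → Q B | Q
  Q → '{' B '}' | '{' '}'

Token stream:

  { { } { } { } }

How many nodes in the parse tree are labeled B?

[B [Q { [B [Q { }] [B [Q { }] [B [Q { }]]]] }]]

4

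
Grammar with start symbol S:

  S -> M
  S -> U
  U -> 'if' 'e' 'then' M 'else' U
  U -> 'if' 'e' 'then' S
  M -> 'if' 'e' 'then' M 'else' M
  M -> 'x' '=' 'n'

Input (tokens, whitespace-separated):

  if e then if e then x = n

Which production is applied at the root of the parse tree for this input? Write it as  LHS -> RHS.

S -> U

[S [U if e then [S [U if e then [S [M x = n]]]]]]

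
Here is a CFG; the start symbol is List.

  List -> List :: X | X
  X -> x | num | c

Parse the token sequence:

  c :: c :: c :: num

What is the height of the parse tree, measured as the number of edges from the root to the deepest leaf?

[List [List [List [List [X c]] :: [X c]] :: [X c]] :: [X num]]

5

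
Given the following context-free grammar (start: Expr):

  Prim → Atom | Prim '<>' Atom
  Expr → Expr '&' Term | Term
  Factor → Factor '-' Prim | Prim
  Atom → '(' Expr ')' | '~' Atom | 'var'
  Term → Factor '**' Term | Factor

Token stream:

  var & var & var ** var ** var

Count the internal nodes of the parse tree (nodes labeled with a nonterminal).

[Expr [Expr [Expr [Term [Factor [Prim [Atom var]]]]] & [Term [Factor [Prim [Atom var]]]]] & [Term [Factor [Prim [Atom var]]] ** [Term [Factor [Prim [Atom var]]] ** [Term [Factor [Prim [Atom var]]]]]]]

23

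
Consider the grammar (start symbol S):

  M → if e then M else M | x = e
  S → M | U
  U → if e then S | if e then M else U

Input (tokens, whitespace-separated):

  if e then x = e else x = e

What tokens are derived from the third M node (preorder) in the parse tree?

[S [M if e then [M x = e] else [M x = e]]]

x = e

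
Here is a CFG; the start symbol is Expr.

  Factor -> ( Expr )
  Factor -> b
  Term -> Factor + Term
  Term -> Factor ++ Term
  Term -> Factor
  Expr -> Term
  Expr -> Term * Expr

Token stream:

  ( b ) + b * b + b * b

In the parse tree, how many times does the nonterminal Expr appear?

[Expr [Term [Factor ( [Expr [Term [Factor b]]] )] + [Term [Factor b]]] * [Expr [Term [Factor b] + [Term [Factor b]]] * [Expr [Term [Factor b]]]]]

4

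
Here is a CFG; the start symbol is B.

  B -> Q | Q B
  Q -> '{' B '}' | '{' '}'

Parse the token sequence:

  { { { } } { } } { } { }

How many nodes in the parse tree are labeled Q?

6

[B [Q { [B [Q { [B [Q { }]] }] [B [Q { }]]] }] [B [Q { }] [B [Q { }]]]]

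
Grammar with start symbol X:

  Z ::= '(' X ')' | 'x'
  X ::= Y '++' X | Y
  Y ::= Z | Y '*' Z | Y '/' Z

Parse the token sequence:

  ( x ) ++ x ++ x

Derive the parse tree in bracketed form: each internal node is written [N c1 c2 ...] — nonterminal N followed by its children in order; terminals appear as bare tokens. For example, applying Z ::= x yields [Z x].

[X [Y [Z ( [X [Y [Z x]]] )]] ++ [X [Y [Z x]] ++ [X [Y [Z x]]]]]

X
Y ++ X
Z ++ X
( X ) ++ X
( Y ) ++ X
( Z ) ++ X
( x ) ++ X
( x ) ++ Y ++ X
( x ) ++ Z ++ X
( x ) ++ x ++ X
( x ) ++ x ++ Y
( x ) ++ x ++ Z
( x ) ++ x ++ x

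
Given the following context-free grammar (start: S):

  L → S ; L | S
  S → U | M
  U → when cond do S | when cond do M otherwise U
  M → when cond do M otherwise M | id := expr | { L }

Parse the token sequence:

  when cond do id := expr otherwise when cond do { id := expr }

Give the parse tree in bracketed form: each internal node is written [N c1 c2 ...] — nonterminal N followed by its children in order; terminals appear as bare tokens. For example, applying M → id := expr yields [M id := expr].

[S [U when cond do [M id := expr] otherwise [U when cond do [S [M { [L [S [M id := expr]]] }]]]]]

S
U
when cond do M otherwise U
when cond do id := expr otherwise U
when cond do id := expr otherwise when cond do S
when cond do id := expr otherwise when cond do M
when cond do id := expr otherwise when cond do { L }
when cond do id := expr otherwise when cond do { S }
when cond do id := expr otherwise when cond do { M }
when cond do id := expr otherwise when cond do { id := expr }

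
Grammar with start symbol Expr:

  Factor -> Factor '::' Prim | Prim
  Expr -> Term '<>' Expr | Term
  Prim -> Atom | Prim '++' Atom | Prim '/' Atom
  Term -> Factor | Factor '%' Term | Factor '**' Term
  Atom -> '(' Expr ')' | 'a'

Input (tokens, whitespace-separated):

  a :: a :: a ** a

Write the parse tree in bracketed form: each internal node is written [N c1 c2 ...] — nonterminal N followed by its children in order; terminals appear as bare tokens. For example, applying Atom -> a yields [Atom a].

[Expr [Term [Factor [Factor [Factor [Prim [Atom a]]] :: [Prim [Atom a]]] :: [Prim [Atom a]]] ** [Term [Factor [Prim [Atom a]]]]]]

Expr
Term
Factor ** Term
Factor :: Prim ** Term
Factor :: Prim :: Prim ** Term
Prim :: Prim :: Prim ** Term
Atom :: Prim :: Prim ** Term
a :: Prim :: Prim ** Term
a :: Atom :: Prim ** Term
a :: a :: Prim ** Term
a :: a :: Atom ** Term
a :: a :: a ** Term
a :: a :: a ** Factor
a :: a :: a ** Prim
a :: a :: a ** Atom
a :: a :: a ** a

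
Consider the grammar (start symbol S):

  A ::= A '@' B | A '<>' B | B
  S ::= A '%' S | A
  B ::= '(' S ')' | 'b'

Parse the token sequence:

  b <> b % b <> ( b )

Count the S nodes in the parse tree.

3

[S [A [A [B b]] <> [B b]] % [S [A [A [B b]] <> [B ( [S [A [B b]]] )]]]]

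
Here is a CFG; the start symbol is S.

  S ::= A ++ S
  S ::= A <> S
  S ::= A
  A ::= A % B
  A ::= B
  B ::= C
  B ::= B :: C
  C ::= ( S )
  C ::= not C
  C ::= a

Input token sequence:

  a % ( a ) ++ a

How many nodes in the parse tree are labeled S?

[S [A [A [B [C a]]] % [B [C ( [S [A [B [C a]]]] )]]] ++ [S [A [B [C a]]]]]

3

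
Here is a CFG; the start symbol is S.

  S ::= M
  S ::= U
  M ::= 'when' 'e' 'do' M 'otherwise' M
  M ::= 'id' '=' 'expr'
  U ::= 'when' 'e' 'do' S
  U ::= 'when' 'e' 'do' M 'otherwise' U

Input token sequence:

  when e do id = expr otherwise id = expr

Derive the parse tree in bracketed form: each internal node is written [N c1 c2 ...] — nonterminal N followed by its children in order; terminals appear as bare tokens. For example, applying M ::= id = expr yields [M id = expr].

S
M
when e do M otherwise M
when e do id = expr otherwise M
when e do id = expr otherwise id = expr

[S [M when e do [M id = expr] otherwise [M id = expr]]]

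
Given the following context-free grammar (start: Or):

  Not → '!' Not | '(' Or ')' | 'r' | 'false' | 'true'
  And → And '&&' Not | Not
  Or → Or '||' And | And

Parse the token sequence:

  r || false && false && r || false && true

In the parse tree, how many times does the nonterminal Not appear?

6

[Or [Or [Or [And [Not r]]] || [And [And [And [Not false]] && [Not false]] && [Not r]]] || [And [And [Not false]] && [Not true]]]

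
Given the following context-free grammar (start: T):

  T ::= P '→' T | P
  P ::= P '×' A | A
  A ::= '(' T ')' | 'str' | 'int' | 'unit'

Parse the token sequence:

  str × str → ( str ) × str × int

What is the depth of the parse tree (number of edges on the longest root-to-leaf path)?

[T [P [P [A str]] × [A str]] → [T [P [P [P [A ( [T [P [A str]]] )]] × [A str]] × [A int]]]]

9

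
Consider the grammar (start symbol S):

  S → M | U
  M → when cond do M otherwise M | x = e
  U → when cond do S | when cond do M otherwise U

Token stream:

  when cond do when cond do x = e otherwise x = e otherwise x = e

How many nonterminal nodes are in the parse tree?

6

[S [M when cond do [M when cond do [M x = e] otherwise [M x = e]] otherwise [M x = e]]]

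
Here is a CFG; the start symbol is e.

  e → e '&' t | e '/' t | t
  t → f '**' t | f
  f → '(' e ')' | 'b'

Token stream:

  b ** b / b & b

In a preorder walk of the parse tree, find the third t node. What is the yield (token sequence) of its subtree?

b

[e [e [e [t [f b] ** [t [f b]]]] / [t [f b]]] & [t [f b]]]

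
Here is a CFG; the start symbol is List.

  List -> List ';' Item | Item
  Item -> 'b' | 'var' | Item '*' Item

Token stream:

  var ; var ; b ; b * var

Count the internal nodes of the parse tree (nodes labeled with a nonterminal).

[List [List [List [List [Item var]] ; [Item var]] ; [Item b]] ; [Item [Item b] * [Item var]]]

10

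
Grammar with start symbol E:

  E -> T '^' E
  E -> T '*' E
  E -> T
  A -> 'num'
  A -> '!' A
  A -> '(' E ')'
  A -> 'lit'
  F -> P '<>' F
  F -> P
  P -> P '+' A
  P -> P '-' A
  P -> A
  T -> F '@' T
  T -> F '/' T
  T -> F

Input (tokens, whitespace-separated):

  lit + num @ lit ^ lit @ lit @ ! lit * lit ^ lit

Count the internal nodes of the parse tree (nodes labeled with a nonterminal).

[E [T [F [P [P [A lit]] + [A num]]] @ [T [F [P [A lit]]]]] ^ [E [T [F [P [A lit]]] @ [T [F [P [A lit]]] @ [T [F [P [A ! [A lit]]]]]]] * [E [T [F [P [A lit]]]] ^ [E [T [F [P [A lit]]]]]]]]

35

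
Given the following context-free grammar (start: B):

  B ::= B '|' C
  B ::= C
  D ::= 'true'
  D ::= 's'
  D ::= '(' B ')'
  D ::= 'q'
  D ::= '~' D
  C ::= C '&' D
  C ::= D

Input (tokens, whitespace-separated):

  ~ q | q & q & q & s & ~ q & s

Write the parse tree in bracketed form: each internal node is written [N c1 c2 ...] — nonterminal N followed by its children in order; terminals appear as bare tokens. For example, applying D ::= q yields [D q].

[B [B [C [D ~ [D q]]]] | [C [C [C [C [C [C [D q]] & [D q]] & [D q]] & [D s]] & [D ~ [D q]]] & [D s]]]

B
B | C
C | C
D | C
~ D | C
~ q | C
~ q | C & D
~ q | C & D & D
~ q | C & D & D & D
~ q | C & D & D & D & D
~ q | C & D & D & D & D & D
~ q | D & D & D & D & D & D
~ q | q & D & D & D & D & D
~ q | q & q & D & D & D & D
~ q | q & q & q & D & D & D
~ q | q & q & q & s & D & D
~ q | q & q & q & s & ~ D & D
~ q | q & q & q & s & ~ q & D
~ q | q & q & q & s & ~ q & s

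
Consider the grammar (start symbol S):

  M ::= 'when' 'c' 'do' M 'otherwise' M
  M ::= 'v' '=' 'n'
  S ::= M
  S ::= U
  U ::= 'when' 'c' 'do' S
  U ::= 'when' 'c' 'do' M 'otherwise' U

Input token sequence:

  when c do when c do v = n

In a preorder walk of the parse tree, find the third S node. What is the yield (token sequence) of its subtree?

v = n

[S [U when c do [S [U when c do [S [M v = n]]]]]]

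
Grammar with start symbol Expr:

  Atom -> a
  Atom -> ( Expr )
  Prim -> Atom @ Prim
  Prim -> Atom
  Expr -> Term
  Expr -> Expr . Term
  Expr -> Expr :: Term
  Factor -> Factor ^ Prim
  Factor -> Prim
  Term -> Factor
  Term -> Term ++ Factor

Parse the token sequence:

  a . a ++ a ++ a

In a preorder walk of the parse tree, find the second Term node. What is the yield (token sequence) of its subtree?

a ++ a ++ a

[Expr [Expr [Term [Factor [Prim [Atom a]]]]] . [Term [Term [Term [Factor [Prim [Atom a]]]] ++ [Factor [Prim [Atom a]]]] ++ [Factor [Prim [Atom a]]]]]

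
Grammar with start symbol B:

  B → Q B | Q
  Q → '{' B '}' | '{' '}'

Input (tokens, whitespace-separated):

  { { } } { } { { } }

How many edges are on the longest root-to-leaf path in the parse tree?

[B [Q { [B [Q { }]] }] [B [Q { }] [B [Q { [B [Q { }]] }]]]]

6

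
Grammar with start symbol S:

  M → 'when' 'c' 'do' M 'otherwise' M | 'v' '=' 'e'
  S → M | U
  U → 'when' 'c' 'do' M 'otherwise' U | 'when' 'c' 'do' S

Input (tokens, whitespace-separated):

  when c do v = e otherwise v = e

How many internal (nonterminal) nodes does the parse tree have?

[S [M when c do [M v = e] otherwise [M v = e]]]

4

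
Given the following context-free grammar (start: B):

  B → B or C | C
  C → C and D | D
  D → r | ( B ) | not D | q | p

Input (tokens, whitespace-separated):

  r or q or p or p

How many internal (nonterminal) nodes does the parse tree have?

[B [B [B [B [C [D r]]] or [C [D q]]] or [C [D p]]] or [C [D p]]]

12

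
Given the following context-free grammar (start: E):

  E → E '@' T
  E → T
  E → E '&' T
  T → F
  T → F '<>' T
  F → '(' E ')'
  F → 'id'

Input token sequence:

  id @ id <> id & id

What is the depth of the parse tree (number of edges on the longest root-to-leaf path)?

[E [E [E [T [F id]]] @ [T [F id] <> [T [F id]]]] & [T [F id]]]

5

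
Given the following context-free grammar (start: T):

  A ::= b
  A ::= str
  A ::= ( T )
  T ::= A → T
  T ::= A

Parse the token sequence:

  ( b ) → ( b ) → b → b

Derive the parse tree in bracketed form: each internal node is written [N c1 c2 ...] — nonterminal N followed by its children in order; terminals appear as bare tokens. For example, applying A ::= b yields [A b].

T
A → T
( T ) → T
( A ) → T
( b ) → T
( b ) → A → T
( b ) → ( T ) → T
( b ) → ( A ) → T
( b ) → ( b ) → T
( b ) → ( b ) → A → T
( b ) → ( b ) → b → T
( b ) → ( b ) → b → A
( b ) → ( b ) → b → b

[T [A ( [T [A b]] )] → [T [A ( [T [A b]] )] → [T [A b] → [T [A b]]]]]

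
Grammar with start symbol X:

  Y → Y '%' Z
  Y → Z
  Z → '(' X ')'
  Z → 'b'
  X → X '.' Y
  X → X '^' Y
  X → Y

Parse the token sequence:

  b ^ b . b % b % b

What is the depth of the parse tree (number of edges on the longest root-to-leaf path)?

[X [X [X [Y [Z b]]] ^ [Y [Z b]]] . [Y [Y [Y [Z b]] % [Z b]] % [Z b]]]

5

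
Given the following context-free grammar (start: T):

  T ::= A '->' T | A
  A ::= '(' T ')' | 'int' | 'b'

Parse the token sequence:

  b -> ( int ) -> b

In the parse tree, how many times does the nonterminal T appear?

[T [A b] -> [T [A ( [T [A int]] )] -> [T [A b]]]]

4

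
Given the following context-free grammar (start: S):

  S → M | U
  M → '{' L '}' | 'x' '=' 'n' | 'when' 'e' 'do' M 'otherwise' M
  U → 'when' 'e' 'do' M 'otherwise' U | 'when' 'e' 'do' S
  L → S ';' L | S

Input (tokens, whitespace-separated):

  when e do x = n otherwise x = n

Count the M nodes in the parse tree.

3

[S [M when e do [M x = n] otherwise [M x = n]]]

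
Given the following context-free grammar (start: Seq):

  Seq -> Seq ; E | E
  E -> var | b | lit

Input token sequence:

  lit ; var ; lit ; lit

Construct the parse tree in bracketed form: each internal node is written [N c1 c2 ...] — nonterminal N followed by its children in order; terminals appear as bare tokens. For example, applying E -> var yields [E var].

Seq
Seq ; E
Seq ; E ; E
Seq ; E ; E ; E
E ; E ; E ; E
lit ; E ; E ; E
lit ; var ; E ; E
lit ; var ; lit ; E
lit ; var ; lit ; lit

[Seq [Seq [Seq [Seq [E lit]] ; [E var]] ; [E lit]] ; [E lit]]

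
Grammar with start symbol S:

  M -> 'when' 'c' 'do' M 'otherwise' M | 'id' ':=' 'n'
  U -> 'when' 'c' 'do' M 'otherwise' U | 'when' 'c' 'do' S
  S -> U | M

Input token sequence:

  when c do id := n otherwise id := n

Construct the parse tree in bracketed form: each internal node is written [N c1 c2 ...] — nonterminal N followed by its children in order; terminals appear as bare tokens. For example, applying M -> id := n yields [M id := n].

[S [M when c do [M id := n] otherwise [M id := n]]]

S
M
when c do M otherwise M
when c do id := n otherwise M
when c do id := n otherwise id := n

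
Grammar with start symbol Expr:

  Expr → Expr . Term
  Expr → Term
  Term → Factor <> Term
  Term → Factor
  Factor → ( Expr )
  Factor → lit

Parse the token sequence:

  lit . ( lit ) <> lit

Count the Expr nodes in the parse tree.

[Expr [Expr [Term [Factor lit]]] . [Term [Factor ( [Expr [Term [Factor lit]]] )] <> [Term [Factor lit]]]]

3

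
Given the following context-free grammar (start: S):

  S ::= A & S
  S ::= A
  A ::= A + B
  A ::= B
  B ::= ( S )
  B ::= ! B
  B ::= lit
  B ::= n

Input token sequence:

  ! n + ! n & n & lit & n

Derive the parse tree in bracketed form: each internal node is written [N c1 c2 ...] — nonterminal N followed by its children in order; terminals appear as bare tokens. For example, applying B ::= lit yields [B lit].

S
A & S
A + B & S
B + B & S
! B + B & S
! n + B & S
! n + ! B & S
! n + ! n & S
! n + ! n & A & S
! n + ! n & B & S
! n + ! n & n & S
! n + ! n & n & A & S
! n + ! n & n & B & S
! n + ! n & n & lit & S
! n + ! n & n & lit & A
! n + ! n & n & lit & B
! n + ! n & n & lit & n

[S [A [A [B ! [B n]]] + [B ! [B n]]] & [S [A [B n]] & [S [A [B lit]] & [S [A [B n]]]]]]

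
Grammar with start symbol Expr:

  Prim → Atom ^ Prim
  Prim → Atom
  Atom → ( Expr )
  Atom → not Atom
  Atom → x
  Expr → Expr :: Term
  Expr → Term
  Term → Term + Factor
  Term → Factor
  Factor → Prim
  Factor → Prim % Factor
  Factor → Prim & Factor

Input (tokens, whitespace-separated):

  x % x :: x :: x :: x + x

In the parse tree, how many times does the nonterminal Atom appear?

6

[Expr [Expr [Expr [Expr [Term [Factor [Prim [Atom x]] % [Factor [Prim [Atom x]]]]]] :: [Term [Factor [Prim [Atom x]]]]] :: [Term [Factor [Prim [Atom x]]]]] :: [Term [Term [Factor [Prim [Atom x]]]] + [Factor [Prim [Atom x]]]]]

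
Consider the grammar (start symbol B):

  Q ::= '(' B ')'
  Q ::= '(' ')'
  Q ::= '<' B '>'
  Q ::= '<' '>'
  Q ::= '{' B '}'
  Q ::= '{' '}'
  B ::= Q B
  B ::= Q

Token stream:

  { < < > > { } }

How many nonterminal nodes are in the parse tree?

[B [Q { [B [Q < [B [Q < >]] >] [B [Q { }]]] }]]

8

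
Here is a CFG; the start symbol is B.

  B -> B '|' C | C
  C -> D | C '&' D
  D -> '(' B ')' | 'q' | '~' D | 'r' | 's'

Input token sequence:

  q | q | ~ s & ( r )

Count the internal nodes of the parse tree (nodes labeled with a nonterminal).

[B [B [B [C [D q]]] | [C [D q]]] | [C [C [D ~ [D s]]] & [D ( [B [C [D r]]] )]]]

15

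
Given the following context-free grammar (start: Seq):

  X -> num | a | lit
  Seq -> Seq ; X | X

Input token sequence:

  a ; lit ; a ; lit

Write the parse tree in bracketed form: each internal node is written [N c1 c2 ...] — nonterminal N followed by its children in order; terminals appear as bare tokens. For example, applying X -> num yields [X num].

Seq
Seq ; X
Seq ; X ; X
Seq ; X ; X ; X
X ; X ; X ; X
a ; X ; X ; X
a ; lit ; X ; X
a ; lit ; a ; X
a ; lit ; a ; lit

[Seq [Seq [Seq [Seq [X a]] ; [X lit]] ; [X a]] ; [X lit]]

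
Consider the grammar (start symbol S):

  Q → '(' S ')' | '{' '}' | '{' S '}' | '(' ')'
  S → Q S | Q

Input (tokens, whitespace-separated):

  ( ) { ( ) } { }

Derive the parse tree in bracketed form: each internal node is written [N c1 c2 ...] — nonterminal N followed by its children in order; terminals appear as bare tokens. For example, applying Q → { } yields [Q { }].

[S [Q ( )] [S [Q { [S [Q ( )]] }] [S [Q { }]]]]

S
Q S
( ) S
( ) Q S
( ) { S } S
( ) { Q } S
( ) { ( ) } S
( ) { ( ) } Q
( ) { ( ) } { }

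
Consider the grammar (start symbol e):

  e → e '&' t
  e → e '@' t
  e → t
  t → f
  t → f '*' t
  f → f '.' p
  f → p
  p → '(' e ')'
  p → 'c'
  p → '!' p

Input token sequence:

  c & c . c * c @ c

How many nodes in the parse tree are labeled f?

[e [e [e [t [f [p c]]]] & [t [f [f [p c]] . [p c]] * [t [f [p c]]]]] @ [t [f [p c]]]]

5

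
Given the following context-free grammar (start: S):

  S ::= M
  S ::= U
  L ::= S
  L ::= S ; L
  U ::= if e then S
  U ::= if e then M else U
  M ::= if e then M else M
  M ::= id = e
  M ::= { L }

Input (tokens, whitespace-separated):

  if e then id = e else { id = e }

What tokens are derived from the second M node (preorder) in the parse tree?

[S [M if e then [M id = e] else [M { [L [S [M id = e]]] }]]]

id = e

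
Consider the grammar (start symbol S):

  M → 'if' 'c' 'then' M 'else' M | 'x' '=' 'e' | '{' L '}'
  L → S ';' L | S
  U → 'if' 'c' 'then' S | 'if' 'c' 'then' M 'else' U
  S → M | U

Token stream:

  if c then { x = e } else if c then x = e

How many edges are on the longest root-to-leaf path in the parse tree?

6

[S [U if c then [M { [L [S [M x = e]]] }] else [U if c then [S [M x = e]]]]]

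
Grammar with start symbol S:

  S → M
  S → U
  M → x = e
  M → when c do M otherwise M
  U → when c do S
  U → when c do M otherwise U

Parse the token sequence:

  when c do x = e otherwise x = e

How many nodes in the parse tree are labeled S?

1

[S [M when c do [M x = e] otherwise [M x = e]]]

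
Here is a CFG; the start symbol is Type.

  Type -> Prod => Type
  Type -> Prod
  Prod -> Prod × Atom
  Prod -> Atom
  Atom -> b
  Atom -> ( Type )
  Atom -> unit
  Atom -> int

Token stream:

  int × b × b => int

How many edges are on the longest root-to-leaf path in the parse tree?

5

[Type [Prod [Prod [Prod [Atom int]] × [Atom b]] × [Atom b]] => [Type [Prod [Atom int]]]]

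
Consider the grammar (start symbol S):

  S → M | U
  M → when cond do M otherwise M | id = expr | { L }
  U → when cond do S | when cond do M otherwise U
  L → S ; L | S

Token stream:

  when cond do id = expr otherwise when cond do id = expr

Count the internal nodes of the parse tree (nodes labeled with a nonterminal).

6

[S [U when cond do [M id = expr] otherwise [U when cond do [S [M id = expr]]]]]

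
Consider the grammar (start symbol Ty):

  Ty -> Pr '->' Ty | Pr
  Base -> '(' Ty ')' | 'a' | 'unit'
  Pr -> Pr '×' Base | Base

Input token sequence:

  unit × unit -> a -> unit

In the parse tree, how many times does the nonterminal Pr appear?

4

[Ty [Pr [Pr [Base unit]] × [Base unit]] -> [Ty [Pr [Base a]] -> [Ty [Pr [Base unit]]]]]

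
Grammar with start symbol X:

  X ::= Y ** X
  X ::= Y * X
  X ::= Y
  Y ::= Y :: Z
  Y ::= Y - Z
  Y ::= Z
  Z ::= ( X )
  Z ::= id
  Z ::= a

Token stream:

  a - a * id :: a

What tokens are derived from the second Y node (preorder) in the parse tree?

a

[X [Y [Y [Z a]] - [Z a]] * [X [Y [Y [Z id]] :: [Z a]]]]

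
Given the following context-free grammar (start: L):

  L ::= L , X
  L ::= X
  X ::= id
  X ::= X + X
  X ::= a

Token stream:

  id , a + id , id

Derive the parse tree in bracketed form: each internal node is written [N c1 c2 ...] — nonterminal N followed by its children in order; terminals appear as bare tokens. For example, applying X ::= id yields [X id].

[L [L [L [X id]] , [X [X a] + [X id]]] , [X id]]

L
L , X
L , X , X
X , X , X
id , X , X
id , X + X , X
id , a + X , X
id , a + id , X
id , a + id , id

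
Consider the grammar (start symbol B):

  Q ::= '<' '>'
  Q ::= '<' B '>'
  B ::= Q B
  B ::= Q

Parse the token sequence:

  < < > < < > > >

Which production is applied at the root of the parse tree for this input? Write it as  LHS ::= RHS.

B ::= Q

[B [Q < [B [Q < >] [B [Q < [B [Q < >]] >]]] >]]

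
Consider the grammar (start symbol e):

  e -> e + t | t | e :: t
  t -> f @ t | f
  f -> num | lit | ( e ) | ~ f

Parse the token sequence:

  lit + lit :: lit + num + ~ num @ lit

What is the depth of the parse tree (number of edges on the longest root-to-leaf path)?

7

[e [e [e [e [e [t [f lit]]] + [t [f lit]]] :: [t [f lit]]] + [t [f num]]] + [t [f ~ [f num]] @ [t [f lit]]]]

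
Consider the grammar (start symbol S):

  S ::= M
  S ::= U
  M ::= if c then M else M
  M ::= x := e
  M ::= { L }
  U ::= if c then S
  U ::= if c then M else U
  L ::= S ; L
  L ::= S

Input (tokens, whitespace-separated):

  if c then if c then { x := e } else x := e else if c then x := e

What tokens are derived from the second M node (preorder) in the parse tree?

{ x := e }

[S [U if c then [M if c then [M { [L [S [M x := e]]] }] else [M x := e]] else [U if c then [S [M x := e]]]]]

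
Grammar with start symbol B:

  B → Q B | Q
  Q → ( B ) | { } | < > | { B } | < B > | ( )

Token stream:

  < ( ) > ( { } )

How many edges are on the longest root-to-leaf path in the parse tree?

[B [Q < [B [Q ( )]] >] [B [Q ( [B [Q { }]] )]]]

5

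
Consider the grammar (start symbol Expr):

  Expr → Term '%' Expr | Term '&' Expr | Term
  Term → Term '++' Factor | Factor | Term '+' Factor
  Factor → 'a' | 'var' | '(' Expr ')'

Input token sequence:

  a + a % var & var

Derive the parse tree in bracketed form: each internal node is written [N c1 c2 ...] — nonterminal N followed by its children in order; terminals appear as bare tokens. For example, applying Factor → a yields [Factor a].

Expr
Term % Expr
Term + Factor % Expr
Factor + Factor % Expr
a + Factor % Expr
a + a % Expr
a + a % Term & Expr
a + a % Factor & Expr
a + a % var & Expr
a + a % var & Term
a + a % var & Factor
a + a % var & var

[Expr [Term [Term [Factor a]] + [Factor a]] % [Expr [Term [Factor var]] & [Expr [Term [Factor var]]]]]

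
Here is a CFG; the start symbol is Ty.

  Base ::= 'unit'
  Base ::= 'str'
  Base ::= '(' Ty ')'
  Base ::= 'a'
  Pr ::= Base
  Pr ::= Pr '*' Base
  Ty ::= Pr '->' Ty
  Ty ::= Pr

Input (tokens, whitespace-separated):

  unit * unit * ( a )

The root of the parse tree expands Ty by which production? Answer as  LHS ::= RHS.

Ty ::= Pr

[Ty [Pr [Pr [Pr [Base unit]] * [Base unit]] * [Base ( [Ty [Pr [Base a]]] )]]]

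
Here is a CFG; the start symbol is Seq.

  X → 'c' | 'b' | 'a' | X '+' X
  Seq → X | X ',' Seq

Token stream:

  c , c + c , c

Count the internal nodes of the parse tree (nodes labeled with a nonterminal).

8

[Seq [X c] , [Seq [X [X c] + [X c]] , [Seq [X c]]]]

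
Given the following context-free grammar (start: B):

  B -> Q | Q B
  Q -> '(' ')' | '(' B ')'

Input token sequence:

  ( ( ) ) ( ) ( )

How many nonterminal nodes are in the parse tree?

8

[B [Q ( [B [Q ( )]] )] [B [Q ( )] [B [Q ( )]]]]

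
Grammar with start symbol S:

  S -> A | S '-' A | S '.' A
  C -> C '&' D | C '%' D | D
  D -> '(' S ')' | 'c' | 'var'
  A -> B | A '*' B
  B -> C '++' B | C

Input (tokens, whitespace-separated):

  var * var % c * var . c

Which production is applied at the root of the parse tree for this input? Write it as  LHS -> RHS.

S -> S '.' A

[S [S [A [A [A [B [C [D var]]]] * [B [C [C [D var]] % [D c]]]] * [B [C [D var]]]]] . [A [B [C [D c]]]]]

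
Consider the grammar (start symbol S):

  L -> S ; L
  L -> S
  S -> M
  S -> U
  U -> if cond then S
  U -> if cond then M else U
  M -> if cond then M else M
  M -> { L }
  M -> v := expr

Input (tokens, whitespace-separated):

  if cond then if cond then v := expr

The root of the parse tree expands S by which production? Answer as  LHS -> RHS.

[S [U if cond then [S [U if cond then [S [M v := expr]]]]]]

S -> U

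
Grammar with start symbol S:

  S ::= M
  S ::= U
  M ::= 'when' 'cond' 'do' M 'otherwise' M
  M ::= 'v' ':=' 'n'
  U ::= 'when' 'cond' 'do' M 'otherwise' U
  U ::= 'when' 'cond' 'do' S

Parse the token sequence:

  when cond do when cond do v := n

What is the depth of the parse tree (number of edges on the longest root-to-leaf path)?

6

[S [U when cond do [S [U when cond do [S [M v := n]]]]]]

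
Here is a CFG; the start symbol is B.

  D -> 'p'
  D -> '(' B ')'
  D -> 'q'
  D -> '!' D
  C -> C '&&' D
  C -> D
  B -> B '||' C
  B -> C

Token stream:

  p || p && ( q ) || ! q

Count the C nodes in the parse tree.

5

[B [B [B [C [D p]]] || [C [C [D p]] && [D ( [B [C [D q]]] )]]] || [C [D ! [D q]]]]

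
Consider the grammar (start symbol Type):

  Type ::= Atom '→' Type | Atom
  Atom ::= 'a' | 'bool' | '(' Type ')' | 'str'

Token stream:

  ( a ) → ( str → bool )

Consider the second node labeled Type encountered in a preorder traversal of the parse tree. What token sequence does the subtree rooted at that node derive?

a

[Type [Atom ( [Type [Atom a]] )] → [Type [Atom ( [Type [Atom str] → [Type [Atom bool]]] )]]]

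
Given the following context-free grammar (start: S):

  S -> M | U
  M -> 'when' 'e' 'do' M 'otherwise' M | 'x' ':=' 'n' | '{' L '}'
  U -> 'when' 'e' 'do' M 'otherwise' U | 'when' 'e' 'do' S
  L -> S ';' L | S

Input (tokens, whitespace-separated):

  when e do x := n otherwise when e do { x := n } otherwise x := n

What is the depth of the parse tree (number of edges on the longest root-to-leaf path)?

[S [M when e do [M x := n] otherwise [M when e do [M { [L [S [M x := n]]] }] otherwise [M x := n]]]]

7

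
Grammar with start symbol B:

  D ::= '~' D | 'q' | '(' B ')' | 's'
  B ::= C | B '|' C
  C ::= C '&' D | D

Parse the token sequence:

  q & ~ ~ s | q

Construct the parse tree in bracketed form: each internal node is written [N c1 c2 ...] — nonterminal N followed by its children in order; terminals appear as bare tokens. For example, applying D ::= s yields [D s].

B
B | C
C | C
C & D | C
D & D | C
q & D | C
q & ~ D | C
q & ~ ~ D | C
q & ~ ~ s | C
q & ~ ~ s | D
q & ~ ~ s | q

[B [B [C [C [D q]] & [D ~ [D ~ [D s]]]]] | [C [D q]]]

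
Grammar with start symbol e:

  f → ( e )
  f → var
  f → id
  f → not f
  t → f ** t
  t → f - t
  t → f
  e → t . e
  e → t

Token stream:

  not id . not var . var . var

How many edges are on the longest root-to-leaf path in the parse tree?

[e [t [f not [f id]]] . [e [t [f not [f var]]] . [e [t [f var]] . [e [t [f var]]]]]]

6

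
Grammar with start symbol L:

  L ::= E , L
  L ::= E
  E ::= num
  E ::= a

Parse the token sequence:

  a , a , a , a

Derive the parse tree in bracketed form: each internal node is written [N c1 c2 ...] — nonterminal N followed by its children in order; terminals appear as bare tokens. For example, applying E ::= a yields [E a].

L
E , L
a , L
a , E , L
a , a , L
a , a , E , L
a , a , a , L
a , a , a , E
a , a , a , a

[L [E a] , [L [E a] , [L [E a] , [L [E a]]]]]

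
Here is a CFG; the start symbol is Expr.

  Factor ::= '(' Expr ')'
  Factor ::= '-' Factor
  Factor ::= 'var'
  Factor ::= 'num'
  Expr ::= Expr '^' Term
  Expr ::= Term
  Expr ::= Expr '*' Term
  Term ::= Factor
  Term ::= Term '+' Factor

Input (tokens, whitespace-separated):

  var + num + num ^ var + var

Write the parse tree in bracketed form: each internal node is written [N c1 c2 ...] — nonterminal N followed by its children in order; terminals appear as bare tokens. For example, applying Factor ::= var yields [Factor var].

Expr
Expr ^ Term
Term ^ Term
Term + Factor ^ Term
Term + Factor + Factor ^ Term
Factor + Factor + Factor ^ Term
var + Factor + Factor ^ Term
var + num + Factor ^ Term
var + num + num ^ Term
var + num + num ^ Term + Factor
var + num + num ^ Factor + Factor
var + num + num ^ var + Factor
var + num + num ^ var + var

[Expr [Expr [Term [Term [Term [Factor var]] + [Factor num]] + [Factor num]]] ^ [Term [Term [Factor var]] + [Factor var]]]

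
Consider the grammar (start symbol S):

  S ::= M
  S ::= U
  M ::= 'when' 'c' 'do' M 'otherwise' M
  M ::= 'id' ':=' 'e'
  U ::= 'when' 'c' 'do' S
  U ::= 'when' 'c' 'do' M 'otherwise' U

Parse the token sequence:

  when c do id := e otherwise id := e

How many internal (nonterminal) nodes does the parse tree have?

[S [M when c do [M id := e] otherwise [M id := e]]]

4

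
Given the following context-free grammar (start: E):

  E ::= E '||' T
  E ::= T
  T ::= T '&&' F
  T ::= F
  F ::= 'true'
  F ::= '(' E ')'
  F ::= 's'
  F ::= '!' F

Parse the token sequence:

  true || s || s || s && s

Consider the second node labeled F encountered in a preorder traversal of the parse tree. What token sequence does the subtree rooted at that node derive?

s

[E [E [E [E [T [F true]]] || [T [F s]]] || [T [F s]]] || [T [T [F s]] && [F s]]]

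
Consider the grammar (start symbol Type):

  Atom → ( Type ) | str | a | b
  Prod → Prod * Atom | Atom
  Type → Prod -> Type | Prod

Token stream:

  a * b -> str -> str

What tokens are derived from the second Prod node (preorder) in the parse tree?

[Type [Prod [Prod [Atom a]] * [Atom b]] -> [Type [Prod [Atom str]] -> [Type [Prod [Atom str]]]]]

a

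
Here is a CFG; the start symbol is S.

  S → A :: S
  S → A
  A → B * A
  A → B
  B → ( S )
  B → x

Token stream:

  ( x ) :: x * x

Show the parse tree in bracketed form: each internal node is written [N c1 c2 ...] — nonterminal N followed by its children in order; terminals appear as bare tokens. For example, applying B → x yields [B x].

[S [A [B ( [S [A [B x]]] )]] :: [S [A [B x] * [A [B x]]]]]

S
A :: S
B :: S
( S ) :: S
( A ) :: S
( B ) :: S
( x ) :: S
( x ) :: A
( x ) :: B * A
( x ) :: x * A
( x ) :: x * B
( x ) :: x * x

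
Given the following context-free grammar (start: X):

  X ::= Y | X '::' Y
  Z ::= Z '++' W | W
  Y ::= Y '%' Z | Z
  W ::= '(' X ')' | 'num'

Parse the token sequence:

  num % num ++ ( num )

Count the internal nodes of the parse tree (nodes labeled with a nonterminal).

13

[X [Y [Y [Z [W num]]] % [Z [Z [W num]] ++ [W ( [X [Y [Z [W num]]]] )]]]]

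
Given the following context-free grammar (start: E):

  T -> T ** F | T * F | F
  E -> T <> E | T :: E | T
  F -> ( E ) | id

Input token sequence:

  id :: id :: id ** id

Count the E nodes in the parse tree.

[E [T [F id]] :: [E [T [F id]] :: [E [T [T [F id]] ** [F id]]]]]

3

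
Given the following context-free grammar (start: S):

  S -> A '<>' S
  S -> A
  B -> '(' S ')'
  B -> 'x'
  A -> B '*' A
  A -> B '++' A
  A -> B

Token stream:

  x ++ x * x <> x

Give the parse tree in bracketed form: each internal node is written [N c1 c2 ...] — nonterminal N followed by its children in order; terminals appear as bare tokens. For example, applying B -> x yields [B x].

[S [A [B x] ++ [A [B x] * [A [B x]]]] <> [S [A [B x]]]]

S
A <> S
B ++ A <> S
x ++ A <> S
x ++ B * A <> S
x ++ x * A <> S
x ++ x * B <> S
x ++ x * x <> S
x ++ x * x <> A
x ++ x * x <> B
x ++ x * x <> x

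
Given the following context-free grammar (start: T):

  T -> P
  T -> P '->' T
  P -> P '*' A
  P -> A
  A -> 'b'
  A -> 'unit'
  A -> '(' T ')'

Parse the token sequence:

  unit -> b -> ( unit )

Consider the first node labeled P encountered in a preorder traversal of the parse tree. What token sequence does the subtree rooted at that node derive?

[T [P [A unit]] -> [T [P [A b]] -> [T [P [A ( [T [P [A unit]]] )]]]]]

unit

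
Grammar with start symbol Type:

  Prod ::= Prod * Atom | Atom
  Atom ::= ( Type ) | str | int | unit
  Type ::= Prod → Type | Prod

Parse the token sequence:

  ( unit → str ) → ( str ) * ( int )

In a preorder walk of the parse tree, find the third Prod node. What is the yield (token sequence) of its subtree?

str

[Type [Prod [Atom ( [Type [Prod [Atom unit]] → [Type [Prod [Atom str]]]] )]] → [Type [Prod [Prod [Atom ( [Type [Prod [Atom str]]] )]] * [Atom ( [Type [Prod [Atom int]]] )]]]]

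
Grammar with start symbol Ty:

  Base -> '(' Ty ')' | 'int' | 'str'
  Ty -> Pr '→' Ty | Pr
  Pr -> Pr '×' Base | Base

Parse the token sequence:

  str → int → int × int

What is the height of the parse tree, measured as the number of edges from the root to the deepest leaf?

6

[Ty [Pr [Base str]] → [Ty [Pr [Base int]] → [Ty [Pr [Pr [Base int]] × [Base int]]]]]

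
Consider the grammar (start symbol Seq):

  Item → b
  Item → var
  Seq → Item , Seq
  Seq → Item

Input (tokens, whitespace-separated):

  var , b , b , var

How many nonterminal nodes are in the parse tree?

[Seq [Item var] , [Seq [Item b] , [Seq [Item b] , [Seq [Item var]]]]]

8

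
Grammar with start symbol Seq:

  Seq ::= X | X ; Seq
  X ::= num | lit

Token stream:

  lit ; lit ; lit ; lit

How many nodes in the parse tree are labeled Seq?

4

[Seq [X lit] ; [Seq [X lit] ; [Seq [X lit] ; [Seq [X lit]]]]]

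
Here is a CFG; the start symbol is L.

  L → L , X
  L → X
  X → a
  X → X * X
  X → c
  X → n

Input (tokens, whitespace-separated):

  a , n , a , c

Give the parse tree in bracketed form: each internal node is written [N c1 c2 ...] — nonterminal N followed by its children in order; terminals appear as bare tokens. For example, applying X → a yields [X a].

L
L , X
L , X , X
L , X , X , X
X , X , X , X
a , X , X , X
a , n , X , X
a , n , a , X
a , n , a , c

[L [L [L [L [X a]] , [X n]] , [X a]] , [X c]]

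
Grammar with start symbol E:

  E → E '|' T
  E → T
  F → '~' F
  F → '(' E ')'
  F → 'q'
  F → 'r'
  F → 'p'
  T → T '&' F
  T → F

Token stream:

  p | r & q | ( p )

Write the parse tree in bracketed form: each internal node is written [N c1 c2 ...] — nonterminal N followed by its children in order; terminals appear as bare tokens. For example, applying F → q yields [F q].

E
E | T
E | T | T
T | T | T
F | T | T
p | T | T
p | T & F | T
p | F & F | T
p | r & F | T
p | r & q | T
p | r & q | F
p | r & q | ( E )
p | r & q | ( T )
p | r & q | ( F )
p | r & q | ( p )

[E [E [E [T [F p]]] | [T [T [F r]] & [F q]]] | [T [F ( [E [T [F p]]] )]]]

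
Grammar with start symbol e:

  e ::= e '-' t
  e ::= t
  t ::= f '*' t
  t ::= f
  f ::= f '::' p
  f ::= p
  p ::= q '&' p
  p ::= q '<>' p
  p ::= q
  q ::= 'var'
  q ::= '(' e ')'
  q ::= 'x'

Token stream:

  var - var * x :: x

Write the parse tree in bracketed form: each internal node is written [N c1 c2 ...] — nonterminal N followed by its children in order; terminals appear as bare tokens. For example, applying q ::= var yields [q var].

e
e - t
t - t
f - t
p - t
q - t
var - t
var - f * t
var - p * t
var - q * t
var - var * t
var - var * f
var - var * f :: p
var - var * p :: p
var - var * q :: p
var - var * x :: p
var - var * x :: q
var - var * x :: x

[e [e [t [f [p [q var]]]]] - [t [f [p [q var]]] * [t [f [f [p [q x]]] :: [p [q x]]]]]]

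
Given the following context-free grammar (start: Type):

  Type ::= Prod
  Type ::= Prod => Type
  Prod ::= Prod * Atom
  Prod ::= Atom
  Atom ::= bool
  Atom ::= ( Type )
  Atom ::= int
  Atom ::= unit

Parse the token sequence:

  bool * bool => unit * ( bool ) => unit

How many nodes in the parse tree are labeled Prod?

[Type [Prod [Prod [Atom bool]] * [Atom bool]] => [Type [Prod [Prod [Atom unit]] * [Atom ( [Type [Prod [Atom bool]]] )]] => [Type [Prod [Atom unit]]]]]

6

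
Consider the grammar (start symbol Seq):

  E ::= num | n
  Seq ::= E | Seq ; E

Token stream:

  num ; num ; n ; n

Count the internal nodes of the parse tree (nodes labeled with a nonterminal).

[Seq [Seq [Seq [Seq [E num]] ; [E num]] ; [E n]] ; [E n]]

8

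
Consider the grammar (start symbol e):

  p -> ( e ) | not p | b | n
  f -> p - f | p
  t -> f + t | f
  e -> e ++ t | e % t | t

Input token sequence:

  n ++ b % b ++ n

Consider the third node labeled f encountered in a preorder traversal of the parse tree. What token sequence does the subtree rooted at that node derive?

b

[e [e [e [e [t [f [p n]]]] ++ [t [f [p b]]]] % [t [f [p b]]]] ++ [t [f [p n]]]]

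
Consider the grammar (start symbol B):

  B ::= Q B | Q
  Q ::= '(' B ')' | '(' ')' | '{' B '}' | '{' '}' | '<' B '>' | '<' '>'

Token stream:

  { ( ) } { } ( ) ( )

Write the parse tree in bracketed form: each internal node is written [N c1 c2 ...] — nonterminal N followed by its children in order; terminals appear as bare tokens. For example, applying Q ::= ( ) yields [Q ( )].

B
Q B
{ B } B
{ Q } B
{ ( ) } B
{ ( ) } Q B
{ ( ) } { } B
{ ( ) } { } Q B
{ ( ) } { } ( ) B
{ ( ) } { } ( ) Q
{ ( ) } { } ( ) ( )

[B [Q { [B [Q ( )]] }] [B [Q { }] [B [Q ( )] [B [Q ( )]]]]]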